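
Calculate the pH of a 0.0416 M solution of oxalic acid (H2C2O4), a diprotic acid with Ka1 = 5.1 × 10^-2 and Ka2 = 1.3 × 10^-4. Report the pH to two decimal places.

pH = 1.57

Ka1 ≫ Ka2, so treat the first dissociation as the only significant source of H+.
Ka1 = x²/(0.0416 − x) = 5.1 × 10^-2
Solving the quadratic: x = (−Ka1 + √(Ka1² + 4·Ka1·C₀))/2 = 2.71 × 10^-2 M
pH = −log(2.71 × 10^-2) = 1.57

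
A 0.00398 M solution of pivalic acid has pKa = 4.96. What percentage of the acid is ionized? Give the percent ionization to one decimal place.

5.1%

(CH3)3CCOOH ⇌ (CH3)3CCOO- + H+; let x = [H+] at equilibrium.
Ka = 10^(−4.96) = 1.10 × 10^-5
Solve x² + 1.1e-05x − 4.38e-08 = 0 → x = 2.04 × 10^-4 M
% ionization = x/C₀ × 100% = 2.04 × 10^-4/0.00398 × 100% = 5.1%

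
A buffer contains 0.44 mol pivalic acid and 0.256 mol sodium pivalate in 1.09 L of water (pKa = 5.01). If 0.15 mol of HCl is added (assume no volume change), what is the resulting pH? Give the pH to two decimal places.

Added H+ converts (CH3)3CCOO- to (CH3)3CCOOH: (CH3)3CCOOH → 0.59 mol, (CH3)3CCOO- → 0.106 mol.
Henderson–Hasselbalch with mole ratio 0.106/0.59: pH = 5.01 + (-0.746)

pH = 4.26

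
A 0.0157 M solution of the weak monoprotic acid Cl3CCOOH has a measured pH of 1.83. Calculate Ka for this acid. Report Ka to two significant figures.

Ka = 2.4 × 10^-1

[H+] = 10^(-1.83) = 1.48 × 10^-2 M
At equilibrium [HA] = 0.0157 − 1.48 × 10^-2 = 9.00 × 10^-4 M
Ka = [H+][A-]/[HA] = (1.48 × 10^-2)² / 9.00 × 10^-4 = 2.4 × 10^-1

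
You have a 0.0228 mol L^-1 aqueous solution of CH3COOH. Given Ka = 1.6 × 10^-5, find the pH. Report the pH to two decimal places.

CH3COOH ⇌ CH3COO- + H+
From the ICE table, Ka = [H+]²/(0.0228 − [H+]) = 1.6 × 10^-5.
Neglecting [H+] in the denominator: [H+] = √(1.6 × 10^-5 × 0.0228) = 6.04 × 10^-4 M
pH = −log[H+] = −log(6.04 × 10^-4) = 3.22

pH = 3.22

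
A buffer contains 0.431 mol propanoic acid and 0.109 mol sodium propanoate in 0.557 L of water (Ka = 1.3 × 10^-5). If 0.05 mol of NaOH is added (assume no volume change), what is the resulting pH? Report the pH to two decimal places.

After neutralization: n(CH3CH2COOH) = 0.381 mol, n(CH3CH2COO-) = 0.159 mol.
pKa = −log(1.3 × 10^-5) = 4.886
Henderson–Hasselbalch with mole ratio 0.159/0.381: pH = 4.886 + (-0.380)

pH = 4.51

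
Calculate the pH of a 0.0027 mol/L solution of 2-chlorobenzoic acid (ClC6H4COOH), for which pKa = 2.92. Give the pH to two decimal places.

pH = 2.89

ClC6H4COOH ⇌ ClC6H4COO- + H+
Ka = 10^(−2.92) = 1.20 × 10^-3
Ka = x²/(0.0027 − x) = 1.20 × 10^-3
The 5% rule fails; solving x² + Ka·x − Ka·C₀ = 0 exactly:
x = (−Ka + √(Ka² + 4·Ka·C₀))/2 = 1.30 × 10^-3 M
pH = −log(1.30 × 10^-3) = 2.89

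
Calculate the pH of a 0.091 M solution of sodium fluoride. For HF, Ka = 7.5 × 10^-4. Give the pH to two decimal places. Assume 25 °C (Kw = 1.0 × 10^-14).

pH = 8.04

F- is the conjugate base of the weak acid HF.
Kb = Kw/Ka = 1.0×10^-14 / 7.5 × 10^-4 = 1.33 × 10^-11
Kb = [OH-]²/(0.091 − [OH-]) = 1.33 × 10^-11
Assume [OH-] ≪ 0.091: [OH-] ≈ √(1.33 × 10^-11 × 0.091) = 1.10 × 10^-6 M
pOH = −log(1.10 × 10^-6) = 5.96; pH = 14.00 − 5.96 = 8.04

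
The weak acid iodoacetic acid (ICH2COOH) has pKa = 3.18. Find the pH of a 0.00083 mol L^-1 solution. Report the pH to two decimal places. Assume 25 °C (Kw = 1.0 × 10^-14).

pH = 3.32

ICH2COOH ⇌ ICH2COO- + H+
Ka = 10^(−3.18) = 6.61 × 10^-4
Ka = [H+]²/(0.00083 − [H+]) = 6.61 × 10^-4
The 5% rule fails; solving [H+]² + Ka·[H+] − Ka·C₀ = 0 exactly:
[H+] = (−Ka + √(Ka² + 4·Ka·C₀))/2 = 4.81 × 10^-4 M
pH = −log(4.81 × 10^-4) = 3.32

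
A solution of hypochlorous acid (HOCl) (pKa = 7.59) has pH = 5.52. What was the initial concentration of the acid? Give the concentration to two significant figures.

[H+] = 10^(-5.52) = 3.02 × 10^-6 M = x
Ka = 10^(−7.59) = 2.57 × 10^-8
Ka = x²/(C₀ − x) ⇒ C₀ = x + x²/Ka
C₀ = 3.02 × 10^-6 + (3.02 × 10^-6)²/(2.57 × 10^-8) = 3.58 × 10^-4 M

C₀ = 3.6 × 10^-4 M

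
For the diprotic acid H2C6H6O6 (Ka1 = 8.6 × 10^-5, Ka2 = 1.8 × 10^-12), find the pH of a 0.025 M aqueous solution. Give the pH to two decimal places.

pH = 2.85

Ka1 ≫ Ka2, so treat the first dissociation as the only significant source of H+.
Ka1 = x²/(0.025 − x) = 8.6 × 10^-5
Solving the quadratic: x = (−Ka1 + √(Ka1² + 4·Ka1·C₀))/2 = 1.42 × 10^-3 M
pH = −log(1.42 × 10^-3) = 2.85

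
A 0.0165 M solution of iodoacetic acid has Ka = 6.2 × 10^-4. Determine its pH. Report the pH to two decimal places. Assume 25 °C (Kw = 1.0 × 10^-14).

ICH2COOH ⇌ ICH2COO- + H+
From the ICE table, Ka = [H+]²/(0.0165 − [H+]) = 6.2 × 10^-4.
[H+] is not negligible relative to C₀; solve [H+]² + 0.00062·[H+] − 1.02e-05 = 0.
[H+] = (−Ka + √(Ka² + 4·Ka·C₀))/2 = 2.90 × 10^-3 M
pH = −log[H+] = −log(2.90 × 10^-3) = 2.54

pH = 2.54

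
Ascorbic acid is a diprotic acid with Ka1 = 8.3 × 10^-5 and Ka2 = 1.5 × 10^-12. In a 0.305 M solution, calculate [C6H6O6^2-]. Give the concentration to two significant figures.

First ionization gives [H+] ≈ [HC6H6O6-] = 5.03 × 10^-3 M.
Second step: Ka2 = [H+][C6H6O6^2-]/[HC6H6O6-] ≈ [C6H6O6^2-] (since [H+] ≈ [HC6H6O6-]).
So [C6H6O6^2-] ≈ Ka2.

1.5 × 10^-12 M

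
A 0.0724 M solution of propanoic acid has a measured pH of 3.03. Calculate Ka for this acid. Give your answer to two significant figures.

[H+] = 10^(-3.03) = 9.33 × 10^-4 M
At equilibrium [HA] = 0.0724 − 9.33 × 10^-4 = 7.15 × 10^-2 M
Ka = [H+][A-]/[HA] = (9.33 × 10^-4)² / 7.15 × 10^-2 = 1.2 × 10^-5

Ka = 1.2 × 10^-5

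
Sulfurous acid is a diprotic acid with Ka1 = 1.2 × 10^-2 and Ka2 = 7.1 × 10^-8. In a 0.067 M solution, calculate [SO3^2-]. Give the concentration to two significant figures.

First ionization gives [H+] ≈ [HSO3-] = 2.30 × 10^-2 M.
Second step: Ka2 = [H+][SO3^2-]/[HSO3-] ≈ [SO3^2-] (since [H+] ≈ [HSO3-]).
So [SO3^2-] ≈ Ka2.

7.1 × 10^-8 M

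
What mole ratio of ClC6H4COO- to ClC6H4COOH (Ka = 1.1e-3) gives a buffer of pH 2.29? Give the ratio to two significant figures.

ratio = 0.21

pKa = -log(1.1 × 10^-3) = 2.959
pH = pKa + log(r) ⇒ log(r) = 2.29 − 2.959 = -0.669
r = [ClC6H4COO-]/[ClC6H4COOH] = 10^(-0.669) = 0.214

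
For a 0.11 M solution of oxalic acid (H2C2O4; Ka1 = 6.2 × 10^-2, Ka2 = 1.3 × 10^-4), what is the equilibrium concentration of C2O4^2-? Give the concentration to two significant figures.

1.3 × 10^-4 M

First ionization gives [H+] ≈ [HC2O4-] = 5.72 × 10^-2 M.
Second step: Ka2 = [H+][C2O4^2-]/[HC2O4-] ≈ [C2O4^2-] (since [H+] ≈ [HC2O4-]).
So [C2O4^2-] ≈ Ka2.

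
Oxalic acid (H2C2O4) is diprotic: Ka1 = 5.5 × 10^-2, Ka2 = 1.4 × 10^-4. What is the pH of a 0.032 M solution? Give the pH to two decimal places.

pH = 1.64

Since Ka1 ≫ Ka2, the first ionization dominates [H+].
Ka1 = x²/(0.032 − x) = 5.5 × 10^-2
Solving the quadratic: x = (−Ka1 + √(Ka1² + 4·Ka1·C₀))/2 = 2.27 × 10^-2 M
pH = −log(2.27 × 10^-2) = 1.64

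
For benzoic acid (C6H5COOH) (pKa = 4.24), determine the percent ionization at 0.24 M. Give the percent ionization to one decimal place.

C6H5COOH ⇌ C6H5COO- + H+; let x = [H+] at equilibrium.
Ka = 10^(−4.24) = 5.75 × 10^-5
x ≈ √(Ka·C₀) = √(5.75 × 10^-5 × 0.24) = 3.71 × 10^-3 M
% ionization = x/C₀ × 100% = 3.71 × 10^-3/0.24 × 100% = 1.5%

1.5%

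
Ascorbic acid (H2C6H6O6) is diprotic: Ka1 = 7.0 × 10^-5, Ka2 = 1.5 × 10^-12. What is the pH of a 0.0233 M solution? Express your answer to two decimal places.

Since Ka1 ≫ Ka2, the first ionization dominates [H+].
Ka1 = x²/(0.0233 − x) = 7.0 × 10^-5
Solving the quadratic: x = (−Ka1 + √(Ka1² + 4·Ka1·C₀))/2 = 1.24 × 10^-3 M
pH = −log(1.24 × 10^-3) = 2.91

pH = 2.91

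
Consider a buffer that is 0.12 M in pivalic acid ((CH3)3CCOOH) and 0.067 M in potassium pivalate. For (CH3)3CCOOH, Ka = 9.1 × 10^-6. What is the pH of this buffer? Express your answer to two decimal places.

pKa = −log(9.1 × 10^-6) = 5.041
Using pH = pKa + log([base]/[acid]) with [base]/[acid] = 0.067/0.12:
pH = 5.041 + (-0.253) = 4.79

pH = 4.79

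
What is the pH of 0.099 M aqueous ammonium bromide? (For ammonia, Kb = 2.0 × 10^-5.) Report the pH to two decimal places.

NH4+ is the conjugate acid of the weak base NH3.
Ka = Kw/Kb = 1.0×10^-14 / 2.0 × 10^-5 = 5.00 × 10^-10
Ka = [H+]²/(0.099 − [H+]) = 5.00 × 10^-10
Assume [H+] ≪ 0.099: [H+] ≈ √(5.00 × 10^-10 × 0.099) = 7.04 × 10^-6 M
Check: 0.0071% ionized — well under 5%, approximation valid.
pH = −log(7.04 × 10^-6) = 5.15

pH = 5.15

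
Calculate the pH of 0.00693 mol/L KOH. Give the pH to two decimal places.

KOH is a strong base; [OH-] = 0.00693 M.
pOH = -log(0.00693) = 2.16
pH = 14.00 - 2.16 = 11.84

pH = 11.84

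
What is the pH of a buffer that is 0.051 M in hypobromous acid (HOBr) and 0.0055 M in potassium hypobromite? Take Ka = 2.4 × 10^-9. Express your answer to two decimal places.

pKa = −log(2.4 × 10^-9) = 8.620
pH = pKa + log([A⁻]/[HA]) = 8.620 + log(0.0055/0.051)
pH = 8.620 + (-0.967) = 7.65

pH = 7.65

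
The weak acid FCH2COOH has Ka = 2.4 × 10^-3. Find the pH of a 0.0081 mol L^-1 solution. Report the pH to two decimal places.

pH = 2.47

FCH2COOH ⇌ FCH2COO- + H+
From the ICE table, Ka = [H+]²/(0.0081 − [H+]) = 2.4 × 10^-3.
Here C₀/Ka ≈ 3.38, so the small-[H+] approximation fails. Use the quadratic:
[H+] = [−0.0024 + √(0.0024² + 7.78e-05)]/2 = 3.37 × 10^-3 M
pH = −log[H+] = −log(3.37 × 10^-3) = 2.47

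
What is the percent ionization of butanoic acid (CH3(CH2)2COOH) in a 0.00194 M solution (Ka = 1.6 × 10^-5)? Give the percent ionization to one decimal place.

8.7%

CH3(CH2)2COOH ⇌ CH3(CH2)2COO- + H+; let x = [H+] at equilibrium.
Solve x² + 1.6e-05x − 3.1e-08 = 0 → x = 1.68 × 10^-4 M
Fraction ionized = 1.68 × 10^-4 / 0.00194 = 0.0866 → 8.7%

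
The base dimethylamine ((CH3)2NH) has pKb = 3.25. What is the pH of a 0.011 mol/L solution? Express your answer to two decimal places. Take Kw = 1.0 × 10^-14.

pH = 11.35

(CH3)2NH + H2O ⇌ (CH3)2NH2+ + OH-
Kb = 10^(−3.25) = 5.62 × 10^-4
Kb = x²/(0.011 − x) = 5.62 × 10^-4
Here C₀/Kb ≈ 19.6, so the small-x approximation fails. Use the quadratic:
x = (−Kb + √(Kb² + 4·Kb·C₀))/2 = 2.22 × 10^-3 M
pOH = −log(2.22 × 10^-3) = 2.65; pH = 14.00 − 2.65 = 11.35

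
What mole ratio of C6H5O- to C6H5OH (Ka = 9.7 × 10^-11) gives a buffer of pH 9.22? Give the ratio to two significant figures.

ratio = 0.16

pKa = -log(9.7 × 10^-11) = 10.013
pH = pKa + log(r) ⇒ log(r) = 9.22 − 10.013 = -0.793
r = [C6H5O-]/[C6H5OH] = 10^(-0.793) = 0.161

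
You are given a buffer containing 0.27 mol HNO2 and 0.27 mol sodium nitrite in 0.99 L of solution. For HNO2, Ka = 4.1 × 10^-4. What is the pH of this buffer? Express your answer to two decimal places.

pKa = −log(4.1 × 10^-4) = 3.387
Henderson–Hasselbalch: pH = pKa + log([NO2-]/[HNO2]) = 3.387 + log(0.27/0.27)
pH = 3.387 + (+0.000) = 3.39

pH = 3.39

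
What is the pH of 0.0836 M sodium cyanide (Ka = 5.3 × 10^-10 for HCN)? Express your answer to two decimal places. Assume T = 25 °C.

CN- is the conjugate base of the weak acid HCN.
Kb = Kw/Ka = 1.0×10^-14 / 5.3 × 10^-10 = 1.89 × 10^-5
From the ICE table, Kb = [OH-]²/(0.0836 − [OH-]) = 1.89 × 10^-5.
Assume [OH-] ≪ 0.0836: [OH-] ≈ √(1.89 × 10^-5 × 0.0836) = 1.26 × 10^-3 M
pOH = 2.90, so pH = 14.00 − pOH = 11.10

pH = 11.10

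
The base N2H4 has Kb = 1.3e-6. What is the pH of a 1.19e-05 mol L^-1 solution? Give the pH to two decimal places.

pH = 8.52

N2H4 + H2O ⇌ N2H5+ + OH-
Kb = [OH-]²/(1.19e-05 − [OH-]) = 1.3 × 10^-6
The 5% rule fails; solving [OH-]² + Kb·[OH-] − Kb·C₀ = 0 exactly:
[OH-] = [−1.3e-06 + √(1.3e-06² + 6.19e-11)]/2 = 3.34 × 10^-6 M
pOH = −log(3.34 × 10^-6) = 5.48; pH = 14.00 − 5.48 = 8.52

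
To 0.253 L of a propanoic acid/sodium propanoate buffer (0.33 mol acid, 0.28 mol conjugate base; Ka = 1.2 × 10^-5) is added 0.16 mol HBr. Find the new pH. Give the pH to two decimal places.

After neutralization: n(CH3CH2COOH) = 0.49 mol, n(CH3CH2COO-) = 0.12 mol.
pKa = −log(1.2 × 10^-5) = 4.921
Henderson–Hasselbalch with mole ratio 0.12/0.49: pH = 4.921 + (-0.611)

pH = 4.31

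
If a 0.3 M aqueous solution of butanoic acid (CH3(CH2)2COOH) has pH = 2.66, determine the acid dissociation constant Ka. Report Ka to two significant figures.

[H+] = 10^(-2.66) = 2.19 × 10^-3 M
At equilibrium [HA] = 0.3 − 2.19 × 10^-3 = 2.98 × 10^-1 M
Ka = [H+][A-]/[HA] = (2.19 × 10^-3)² / 2.98 × 10^-1 = 1.6 × 10^-5

Ka = 1.6 × 10^-5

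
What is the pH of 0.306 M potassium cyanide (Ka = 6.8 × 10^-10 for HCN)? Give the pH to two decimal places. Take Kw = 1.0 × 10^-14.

pH = 11.33

CN- is the conjugate base of the weak acid HCN.
Kb = Kw/Ka = 1.0×10^-14 / 6.8 × 10^-10 = 1.47 × 10^-5
From the ICE table, Kb = [OH-]²/(0.306 − [OH-]) = 1.47 × 10^-5.
Since Kb ≪ C₀, [OH-] ≈ √(Kb·C₀) = 2.12 × 10^-3 M.
Check: 0.69% ionized — well under 5%, approximation valid.
pOH = −log(2.12 × 10^-3) = 2.67; pH = 14.00 − 2.67 = 11.33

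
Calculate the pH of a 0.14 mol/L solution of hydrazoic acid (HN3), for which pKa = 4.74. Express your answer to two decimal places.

pH = 2.80

HN3 ⇌ N3- + H+
Ka = 10^(−4.74) = 1.82 × 10^-5
From the ICE table, Ka = [H+]²/(0.14 − [H+]) = 1.82 × 10^-5.
Since Ka ≪ C₀, [H+] ≈ √(Ka·C₀) = 1.60 × 10^-3 M.
Check: 1.1% ionized — well under 5%, approximation valid.
pH = −log[H+] = −log(1.60 × 10^-3) = 2.80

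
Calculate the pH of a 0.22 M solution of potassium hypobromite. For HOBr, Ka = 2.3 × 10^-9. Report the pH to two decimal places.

OBr- is the conjugate base of the weak acid HOBr.
Kb = Kw/Ka = 1.0×10^-14 / 2.3 × 10^-9 = 4.35 × 10^-6
From the ICE table, Kb = x²/(0.22 − x) = 4.35 × 10^-6.
Assume x ≪ 0.22: x ≈ √(4.35 × 10^-6 × 0.22) = 9.78 × 10^-4 M
pOH = 3.01, so pH = 14.00 − pOH = 10.99

pH = 10.99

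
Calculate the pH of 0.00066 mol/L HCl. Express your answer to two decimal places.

pH = 3.18

HCl is a strong acid and dissociates completely, so [H+] = 0.00066 M.
pH = -log(0.00066) = 3.18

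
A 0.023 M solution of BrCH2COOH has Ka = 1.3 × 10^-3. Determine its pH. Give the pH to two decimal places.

BrCH2COOH ⇌ BrCH2COO- + H+
Let x = [H+] at equilibrium. Ka = x²/(0.023 − x).
The 5% rule fails; solving x² + Ka·x − Ka·C₀ = 0 exactly:
x = [−0.0013 + √(0.0013² + 0.00012)]/2 = 4.86 × 10^-3 M
pH = −log(4.86 × 10^-3) = 2.31

pH = 2.31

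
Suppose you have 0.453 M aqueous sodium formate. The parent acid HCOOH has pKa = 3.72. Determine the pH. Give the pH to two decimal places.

HCOO- is the conjugate base of the weak acid HCOOH.
Ka = 10^(−3.72) = 1.91 × 10^-4
Kb = Kw/Ka = 1.0×10^-14 / 1.91 × 10^-4 = 5.24 × 10^-11
From the ICE table, Kb = [OH-]²/(0.453 − [OH-]) = 5.24 × 10^-11.
Since Kb ≪ C₀, [OH-] ≈ √(Kb·C₀) = 4.87 × 10^-6 M.
([OH-]/C₀ = 0.0011% < 5%, so the approximation holds.)
pOH = −log(4.87 × 10^-6) = 5.31; pH = 14.00 − 5.31 = 8.69

pH = 8.69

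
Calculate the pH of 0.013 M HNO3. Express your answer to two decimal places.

pH = 1.89

HNO3 is a strong acid and dissociates completely, so [H+] = 0.013 M.
pH = -log(0.013) = 1.89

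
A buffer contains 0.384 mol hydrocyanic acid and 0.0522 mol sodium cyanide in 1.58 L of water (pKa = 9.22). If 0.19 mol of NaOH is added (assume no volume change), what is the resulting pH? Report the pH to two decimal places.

OH- converts HCN to CN-: HCN → 0.194 mol, CN- → 0.242 mol.
pH = pKa + log([A⁻]/[HA]) = 9.22 + log(0.242/0.194) = 9.22 +0.096

pH = 9.32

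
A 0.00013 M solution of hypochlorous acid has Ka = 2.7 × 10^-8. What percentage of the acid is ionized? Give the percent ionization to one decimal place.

1.4%

HOCl ⇌ OCl- + H+; let x = [H+] at equilibrium.
x ≈ √(Ka·C₀) = √(2.7 × 10^-8 × 0.00013) = 1.87 × 10^-6 M
% ionization = x/C₀ × 100% = 1.87 × 10^-6/0.00013 × 100% = 1.4%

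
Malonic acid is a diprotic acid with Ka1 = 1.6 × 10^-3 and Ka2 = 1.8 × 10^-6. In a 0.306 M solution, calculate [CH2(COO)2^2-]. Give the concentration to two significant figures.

1.8 × 10^-6 M

First ionization gives [H+] ≈ [CH2(COOH)COO-] = 2.13 × 10^-2 M.
Second step: Ka2 = [H+][CH2(COO)2^2-]/[CH2(COOH)COO-] ≈ [CH2(COO)2^2-] (since [H+] ≈ [CH2(COOH)COO-]).
So [CH2(COO)2^2-] ≈ Ka2.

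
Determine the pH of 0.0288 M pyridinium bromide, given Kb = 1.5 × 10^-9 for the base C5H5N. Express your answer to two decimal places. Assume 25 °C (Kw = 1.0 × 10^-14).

C5H5NH+ is the conjugate acid of the weak base C5H5N.
Ka = Kw/Kb = 1.0×10^-14 / 1.5 × 10^-9 = 6.67 × 10^-6
Let x = [H+] at equilibrium. Ka = x²/(0.0288 − x).
Neglecting x in the denominator: x = √(6.67 × 10^-6 × 0.0288) = 4.38 × 10^-4 M
(x/C₀ = 1.5% < 5%, so the approximation holds.)
pH = −log[H+] = −log(4.38 × 10^-4) = 3.36

pH = 3.36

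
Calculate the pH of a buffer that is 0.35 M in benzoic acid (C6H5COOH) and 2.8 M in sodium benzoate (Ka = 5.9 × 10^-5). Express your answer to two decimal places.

pH = 5.13

pKa = −log(5.9 × 10^-5) = 4.229
Henderson–Hasselbalch: pH = pKa + log([C6H5COO-]/[C6H5COOH]) = 4.229 + log(2.8/0.35)
pH = 4.229 + (+0.903) = 5.13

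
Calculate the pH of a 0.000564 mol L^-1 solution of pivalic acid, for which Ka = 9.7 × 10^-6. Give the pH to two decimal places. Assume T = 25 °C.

pH = 4.16

(CH3)3CCOOH ⇌ (CH3)3CCOO- + H+
Ka = [H+]²/(0.000564 − [H+]) = 9.7 × 10^-6
The 5% rule fails; solving [H+]² + Ka·[H+] − Ka·C₀ = 0 exactly:
[H+] = (−Ka + √(Ka² + 4·Ka·C₀))/2 = 6.93 × 10^-5 M
pH = −log[H+] = −log(6.93 × 10^-5) = 4.16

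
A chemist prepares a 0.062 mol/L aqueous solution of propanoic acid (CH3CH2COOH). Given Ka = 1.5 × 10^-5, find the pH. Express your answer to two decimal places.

CH3CH2COOH ⇌ CH3CH2COO- + H+
From the ICE table, Ka = [H+]²/(0.062 − [H+]) = 1.5 × 10^-5.
Since Ka ≪ C₀, [H+] ≈ √(Ka·C₀) = 9.64 × 10^-4 M.
([H+]/C₀ = 1.6% < 5%, so the approximation holds.)
pH = −log[H+] = −log(9.64 × 10^-4) = 3.02

pH = 3.02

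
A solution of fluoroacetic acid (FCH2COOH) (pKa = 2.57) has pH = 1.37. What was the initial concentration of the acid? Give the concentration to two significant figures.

[H+] = 10^(-1.37) = 4.27 × 10^-2 M = x
Ka = 10^(−2.57) = 2.69 × 10^-3
Ka = x²/(C₀ − x) ⇒ C₀ = x + x²/Ka
C₀ = 4.27 × 10^-2 + (4.27 × 10^-2)²/(2.69 × 10^-3) = 7.21 × 10^-1 M

C₀ = 7.2 × 10^-1 M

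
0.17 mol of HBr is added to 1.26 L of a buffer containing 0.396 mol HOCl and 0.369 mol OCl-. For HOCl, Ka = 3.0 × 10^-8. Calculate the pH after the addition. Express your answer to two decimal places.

After neutralization: n(HOCl) = 0.566 mol, n(OCl-) = 0.199 mol.
pKa = −log(3.0 × 10^-8) = 7.523
pH = pKa + log([A⁻]/[HA]) = 7.523 + log(0.199/0.566) = 7.523 -0.454

pH = 7.07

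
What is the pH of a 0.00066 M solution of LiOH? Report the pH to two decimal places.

LiOH is a strong base; [OH-] = 0.00066 M.
pOH = -log(0.00066) = 3.18
pH = 14.00 - 3.18 = 10.82

pH = 10.82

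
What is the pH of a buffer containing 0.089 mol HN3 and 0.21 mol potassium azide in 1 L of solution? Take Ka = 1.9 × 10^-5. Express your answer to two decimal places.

pH = 5.09

pKa = −log(1.9 × 10^-5) = 4.721
pH = pKa + log([A⁻]/[HA]) = 4.721 + log(0.21/0.089)
pH = 4.721 + (+0.373) = 5.09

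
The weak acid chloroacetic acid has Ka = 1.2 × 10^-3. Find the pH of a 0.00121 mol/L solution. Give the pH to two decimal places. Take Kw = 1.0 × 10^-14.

ClCH2COOH ⇌ ClCH2COO- + H+
From the ICE table, Ka = [H+]²/(0.00121 − [H+]) = 1.2 × 10^-3.
[H+] is not negligible relative to C₀; solve [H+]² + 0.0012·[H+] − 1.45e-06 = 0.
[H+] = (−Ka + √(Ka² + 4·Ka·C₀))/2 = 7.46 × 10^-4 M
pH = −log[H+] = −log(7.46 × 10^-4) = 3.13

pH = 3.13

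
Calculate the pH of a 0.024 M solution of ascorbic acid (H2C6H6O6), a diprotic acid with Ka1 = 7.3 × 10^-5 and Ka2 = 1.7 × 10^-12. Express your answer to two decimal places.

pH = 2.89

Since Ka1 ≫ Ka2, the first ionization dominates [H+].
Ka1 = x²/(0.024 − x) = 7.3 × 10^-5
Solving the quadratic: x = (−Ka1 + √(Ka1² + 4·Ka1·C₀))/2 = 1.29 × 10^-3 M
pH = −log(1.29 × 10^-3) = 2.89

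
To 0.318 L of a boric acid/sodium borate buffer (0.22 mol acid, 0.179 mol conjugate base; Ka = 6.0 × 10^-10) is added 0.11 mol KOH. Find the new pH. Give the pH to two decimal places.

pH = 9.64

OH- converts B(OH)3 to B(OH)4-: B(OH)3 → 0.11 mol, B(OH)4- → 0.289 mol.
pKa = −log(6.0 × 10^-10) = 9.222
Henderson–Hasselbalch with mole ratio 0.289/0.11: pH = 9.222 + (+0.420)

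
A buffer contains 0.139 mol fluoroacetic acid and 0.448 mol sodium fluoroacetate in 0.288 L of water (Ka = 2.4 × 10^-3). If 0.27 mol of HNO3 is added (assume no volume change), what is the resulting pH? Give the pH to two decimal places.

After neutralization: n(FCH2COOH) = 0.409 mol, n(FCH2COO-) = 0.178 mol.
pKa = −log(2.4 × 10^-3) = 2.620
pH = pKa + log([A⁻]/[HA]) = 2.620 + log(0.178/0.409) = 2.620 -0.361

pH = 2.26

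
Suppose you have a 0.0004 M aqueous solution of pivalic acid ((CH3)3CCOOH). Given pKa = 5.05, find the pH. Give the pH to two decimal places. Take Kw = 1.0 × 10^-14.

(CH3)3CCOOH ⇌ (CH3)3CCOO- + H+
Ka = 10^(−5.05) = 8.91 × 10^-6
Ka = [H+]²/(0.0004 − [H+]) = 8.91 × 10^-6
The 5% rule fails; solving [H+]² + Ka·[H+] − Ka·C₀ = 0 exactly:
[H+] = (−Ka + √(Ka² + 4·Ka·C₀))/2 = 5.54 × 10^-5 M
pH = −log[H+] = −log(5.54 × 10^-5) = 4.26

pH = 4.26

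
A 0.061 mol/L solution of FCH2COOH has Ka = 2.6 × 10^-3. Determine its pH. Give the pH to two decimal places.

pH = 1.94

FCH2COOH ⇌ FCH2COO- + H+
Ka = [H+]²/(0.061 − [H+]) = 2.6 × 10^-3
The 5% rule fails; solving [H+]² + Ka·[H+] − Ka·C₀ = 0 exactly:
[H+] = [−0.0026 + √(0.0026² + 0.000634)]/2 = 1.14 × 10^-2 M
pH = −log(1.14 × 10^-2) = 1.94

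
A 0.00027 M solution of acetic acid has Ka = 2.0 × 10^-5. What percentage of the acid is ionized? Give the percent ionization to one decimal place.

CH3COOH ⇌ CH3COO- + H+; let x = [H+] at equilibrium.
Solve x² + 2e-05x − 5.4e-09 = 0 → x = 6.42 × 10^-5 M
Fraction ionized = 6.42 × 10^-5 / 0.00027 = 0.2378 → 23.8%

23.8%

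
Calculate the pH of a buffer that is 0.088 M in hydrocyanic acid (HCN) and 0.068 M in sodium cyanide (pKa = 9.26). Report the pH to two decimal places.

Using pH = pKa + log([base]/[acid]) with [base]/[acid] = 0.068/0.088:
pH = 9.26 + (-0.112) = 9.15

pH = 9.15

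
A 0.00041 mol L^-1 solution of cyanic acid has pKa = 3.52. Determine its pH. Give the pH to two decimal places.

pH = 3.63

HOCN ⇌ OCN- + H+
Ka = 10^(−3.52) = 3.02 × 10^-4
From the ICE table, Ka = x²/(0.00041 − x) = 3.02 × 10^-4.
x is not negligible relative to C₀; solve x² + 0.000302·x − 1.24e-07 = 0.
x = [−0.000302 + √(0.000302² + 4.95e-07)]/2 = 2.32 × 10^-4 M
pH = −log[H+] = −log(2.32 × 10^-4) = 3.63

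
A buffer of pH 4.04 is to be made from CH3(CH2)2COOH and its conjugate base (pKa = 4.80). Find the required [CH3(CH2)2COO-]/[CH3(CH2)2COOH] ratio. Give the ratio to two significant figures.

ratio = 0.17

pH = pKa + log(r) ⇒ log(r) = 4.04 − 4.80 = -0.76
r = [CH3(CH2)2COO-]/[CH3(CH2)2COOH] = 10^(-0.76) = 0.174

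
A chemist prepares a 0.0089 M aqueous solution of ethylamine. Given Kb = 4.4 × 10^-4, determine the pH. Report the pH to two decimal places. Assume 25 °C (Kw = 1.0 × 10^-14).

C2H5NH2 + H2O ⇌ C2H5NH3+ + OH-
Kb = x²/(0.0089 − x) = 4.4 × 10^-4
x is not negligible relative to C₀; solve x² + 0.00044·x − 3.92e-06 = 0.
x = (−Kb + √(Kb² + 4·Kb·C₀))/2 = 1.77 × 10^-3 M
pOH = −log(1.77 × 10^-3) = 2.75; pH = 14.00 − 2.75 = 11.25

pH = 11.25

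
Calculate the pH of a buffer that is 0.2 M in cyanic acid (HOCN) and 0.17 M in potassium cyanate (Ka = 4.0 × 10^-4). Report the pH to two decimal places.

pH = 3.33

pKa = −log(4.0 × 10^-4) = 3.398
Henderson–Hasselbalch: pH = pKa + log([OCN-]/[HOCN]) = 3.398 + log(0.17/0.2)
pH = 3.398 + (-0.071) = 3.33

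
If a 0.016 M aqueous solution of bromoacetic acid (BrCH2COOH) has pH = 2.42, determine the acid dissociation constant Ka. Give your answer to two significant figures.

[H+] = 10^(-2.42) = 3.80 × 10^-3 M
At equilibrium [HA] = 0.016 − 3.80 × 10^-3 = 1.22 × 10^-2 M
Ka = [H+][A-]/[HA] = (3.80 × 10^-3)² / 1.22 × 10^-2 = 1.2 × 10^-3

Ka = 1.2 × 10^-3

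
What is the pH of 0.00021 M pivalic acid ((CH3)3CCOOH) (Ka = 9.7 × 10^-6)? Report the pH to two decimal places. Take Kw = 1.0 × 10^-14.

pH = 4.39

(CH3)3CCOOH ⇌ (CH3)3CCOO- + H+
From the ICE table, Ka = x²/(0.00021 − x) = 9.7 × 10^-6.
Here C₀/Ka ≈ 21.6, so the small-x approximation fails. Use the quadratic:
x = [−9.7e-06 + √(9.7e-06² + 8.15e-09)]/2 = 4.05 × 10^-5 M
pH = −log(4.05 × 10^-5) = 4.39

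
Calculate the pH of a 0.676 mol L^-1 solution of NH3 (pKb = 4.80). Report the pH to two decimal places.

NH3 + H2O ⇌ NH4+ + OH-
Kb = 10^(−4.80) = 1.58 × 10^-5
From the ICE table, Kb = [OH-]²/(0.676 − [OH-]) = 1.58 × 10^-5.
Since Kb ≪ C₀, [OH-] ≈ √(Kb·C₀) = 3.27 × 10^-3 M.
([OH-]/C₀ = 0.48% < 5%, so the approximation holds.)
pOH = −log(3.27 × 10^-3) = 2.49; pH = 14.00 − 2.49 = 11.51

pH = 11.51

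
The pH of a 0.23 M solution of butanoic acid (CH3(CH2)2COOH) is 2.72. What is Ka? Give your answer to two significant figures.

[H+] = 10^(-2.72) = 1.91 × 10^-3 M
At equilibrium [HA] = 0.23 − 1.91 × 10^-3 = 2.28 × 10^-1 M
Ka = [H+][A-]/[HA] = (1.91 × 10^-3)² / 2.28 × 10^-1 = 1.6 × 10^-5

Ka = 1.6 × 10^-5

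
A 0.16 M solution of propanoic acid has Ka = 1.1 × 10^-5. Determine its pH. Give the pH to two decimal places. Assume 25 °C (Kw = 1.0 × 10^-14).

pH = 2.88

CH3CH2COOH ⇌ CH3CH2COO- + H+
Let x = [H+] at equilibrium. Ka = x²/(0.16 − x).
Neglecting x in the denominator: x = √(1.1 × 10^-5 × 0.16) = 1.33 × 10^-3 M
pH = −log(1.33 × 10^-3) = 2.88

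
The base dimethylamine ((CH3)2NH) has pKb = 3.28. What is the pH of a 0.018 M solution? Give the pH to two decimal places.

pH = 11.45

(CH3)2NH + H2O ⇌ (CH3)2NH2+ + OH-
Kb = 10^(−3.28) = 5.25 × 10^-4
Kb = [OH-]²/(0.018 − [OH-]) = 5.25 × 10^-4
Here C₀/Kb ≈ 34.3, so the small-[OH-] approximation fails. Use the quadratic:
[OH-] = (−Kb + √(Kb² + 4·Kb·C₀))/2 = 2.82 × 10^-3 M
pOH = 2.55, so pH = 14.00 − pOH = 11.45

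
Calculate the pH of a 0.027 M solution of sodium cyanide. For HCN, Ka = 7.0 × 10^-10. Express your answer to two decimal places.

pH = 10.79

CN- is the conjugate base of the weak acid HCN.
Kb = Kw/Ka = 1.0×10^-14 / 7.0 × 10^-10 = 1.43 × 10^-5
Kb = [OH-]²/(0.027 − [OH-]) = 1.43 × 10^-5
Assume [OH-] ≪ 0.027: [OH-] ≈ √(1.43 × 10^-5 × 0.027) = 6.21 × 10^-4 M
Check: 2.3% ionized — well under 5%, approximation valid.
pOH = −log(6.21 × 10^-4) = 3.21; pH = 14.00 − 3.21 = 10.79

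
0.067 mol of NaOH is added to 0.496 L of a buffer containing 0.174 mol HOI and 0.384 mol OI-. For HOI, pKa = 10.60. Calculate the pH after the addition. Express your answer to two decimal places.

OH- converts HOI to OI-: HOI → 0.107 mol, OI- → 0.451 mol.
pH = pKa + log([A⁻]/[HA]) = 10.60 + log(0.451/0.107) = 10.60 +0.625

pH = 11.22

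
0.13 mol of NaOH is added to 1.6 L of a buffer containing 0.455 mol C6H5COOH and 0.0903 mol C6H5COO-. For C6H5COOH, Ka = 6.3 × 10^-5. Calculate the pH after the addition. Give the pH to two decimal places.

OH- converts C6H5COOH to C6H5COO-: C6H5COOH → 0.325 mol, C6H5COO- → 0.22 mol.
pKa = −log(6.3 × 10^-5) = 4.201
Henderson–Hasselbalch with mole ratio 0.22/0.325: pH = 4.201 + (-0.169)

pH = 4.03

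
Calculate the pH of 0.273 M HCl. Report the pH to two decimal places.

HCl is a strong acid and dissociates completely, so [H+] = 0.273 M.
pH = -log(0.273) = 0.56

pH = 0.56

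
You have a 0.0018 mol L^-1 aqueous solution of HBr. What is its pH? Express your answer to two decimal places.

HBr is a strong acid and dissociates completely, so [H+] = 0.0018 M.
pH = -log(0.0018) = 2.74

pH = 2.74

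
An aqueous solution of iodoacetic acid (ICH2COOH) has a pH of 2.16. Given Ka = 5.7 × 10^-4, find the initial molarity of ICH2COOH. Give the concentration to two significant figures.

[H+] = 10^(-2.16) = 6.92 × 10^-3 M = x
Ka = x²/(C₀ − x) ⇒ C₀ = x + x²/Ka
C₀ = 6.92 × 10^-3 + (6.92 × 10^-3)²/(5.7 × 10^-4) = 9.09 × 10^-2 M

C₀ = 9.1 × 10^-2 M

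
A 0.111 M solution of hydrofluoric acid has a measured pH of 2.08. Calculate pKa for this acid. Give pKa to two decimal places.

pKa = 3.17

[H+] = 10^(-2.08) = 8.32 × 10^-3 M
At equilibrium [HA] = 0.111 − 8.32 × 10^-3 = 1.03 × 10^-1 M
Ka = [H+][A-]/[HA] = (8.32 × 10^-3)² / 1.03 × 10^-1 = 6.72 × 10^-4
pKa = -log(6.72 × 10^-4) = 3.17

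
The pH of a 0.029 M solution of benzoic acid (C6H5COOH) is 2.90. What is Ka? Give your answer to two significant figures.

Ka = 5.7 × 10^-5

[H+] = 10^(-2.90) = 1.26 × 10^-3 M
At equilibrium [HA] = 0.029 − 1.26 × 10^-3 = 2.77 × 10^-2 M
Ka = [H+][A-]/[HA] = (1.26 × 10^-3)² / 2.77 × 10^-2 = 5.7 × 10^-5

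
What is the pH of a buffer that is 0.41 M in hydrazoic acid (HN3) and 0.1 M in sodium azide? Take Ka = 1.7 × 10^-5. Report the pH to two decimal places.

pKa = −log(1.7 × 10^-5) = 4.770
Henderson–Hasselbalch: pH = pKa + log([N3-]/[HN3]) = 4.770 + log(0.1/0.41)
pH = 4.770 + (-0.613) = 4.16

pH = 4.16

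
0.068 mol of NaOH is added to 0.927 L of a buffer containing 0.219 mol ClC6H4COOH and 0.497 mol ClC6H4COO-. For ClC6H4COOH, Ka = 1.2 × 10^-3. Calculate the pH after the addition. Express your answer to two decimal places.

pH = 3.49

OH- converts ClC6H4COOH to ClC6H4COO-: ClC6H4COOH → 0.151 mol, ClC6H4COO- → 0.565 mol.
pKa = −log(1.2 × 10^-3) = 2.921
pH = pKa + log([A⁻]/[HA]) = 2.921 + log(0.565/0.151) = 2.921 +0.573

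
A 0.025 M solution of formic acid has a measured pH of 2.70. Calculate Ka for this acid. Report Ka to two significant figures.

Ka = 1.7 × 10^-4

[H+] = 10^(-2.70) = 2.00 × 10^-3 M
At equilibrium [HA] = 0.025 − 2.00 × 10^-3 = 2.30 × 10^-2 M
Ka = [H+][A-]/[HA] = (2.00 × 10^-3)² / 2.30 × 10^-2 = 1.7 × 10^-4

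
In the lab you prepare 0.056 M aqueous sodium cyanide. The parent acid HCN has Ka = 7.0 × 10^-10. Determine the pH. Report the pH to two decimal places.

pH = 10.95

CN- is the conjugate base of the weak acid HCN.
Kb = Kw/Ka = 1.0×10^-14 / 7.0 × 10^-10 = 1.43 × 10^-5
From the ICE table, Kb = x²/(0.056 − x) = 1.43 × 10^-5.
Assume x ≪ 0.056: x ≈ √(1.43 × 10^-5 × 0.056) = 8.95 × 10^-4 M
pOH = −log(8.95 × 10^-4) = 3.05; pH = 14.00 − 3.05 = 10.95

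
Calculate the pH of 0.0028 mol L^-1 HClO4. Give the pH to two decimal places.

HClO4 is a strong acid and dissociates completely, so [H+] = 0.0028 M.
pH = -log(0.0028) = 2.55

pH = 2.55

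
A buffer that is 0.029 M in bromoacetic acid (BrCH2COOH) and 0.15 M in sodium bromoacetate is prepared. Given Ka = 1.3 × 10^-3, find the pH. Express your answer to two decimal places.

pKa = −log(1.3 × 10^-3) = 2.886
Henderson–Hasselbalch: pH = pKa + log([BrCH2COO-]/[BrCH2COOH]) = 2.886 + log(0.15/0.029)
pH = 2.886 + (+0.714) = 3.60

pH = 3.60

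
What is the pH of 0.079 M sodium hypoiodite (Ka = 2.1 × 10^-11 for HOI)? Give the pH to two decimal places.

OI- is the conjugate base of the weak acid HOI.
Kb = Kw/Ka = 1.0×10^-14 / 2.1 × 10^-11 = 4.76 × 10^-4
From the ICE table, Kb = x²/(0.079 − x) = 4.76 × 10^-4.
The 5% rule fails; solving x² + Kb·x − Kb·C₀ = 0 exactly:
x = (−Kb + √(Kb² + 4·Kb·C₀))/2 = 5.90 × 10^-3 M
pOH = −log(5.90 × 10^-3) = 2.23; pH = 14.00 − 2.23 = 11.77

pH = 11.77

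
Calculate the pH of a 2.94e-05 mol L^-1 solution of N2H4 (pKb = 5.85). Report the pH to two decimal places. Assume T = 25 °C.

N2H4 + H2O ⇌ N2H5+ + OH-
Kb = 10^(−5.85) = 1.41 × 10^-6
From the ICE table, Kb = x²/(2.94e-05 − x) = 1.41 × 10^-6.
Here C₀/Kb ≈ 20.9, so the small-x approximation fails. Use the quadratic:
x = (−Kb + √(Kb² + 4·Kb·C₀))/2 = 5.77 × 10^-6 M
pOH = 5.24, so pH = 14.00 − pOH = 8.76

pH = 8.76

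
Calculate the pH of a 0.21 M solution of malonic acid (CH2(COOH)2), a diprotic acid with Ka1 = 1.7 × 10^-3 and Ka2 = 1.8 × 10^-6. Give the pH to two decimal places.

Ka1 ≫ Ka2, so treat the first dissociation as the only significant source of H+.
Ka1 = x²/(0.21 − x) = 1.7 × 10^-3
Solving the quadratic: x = (−Ka1 + √(Ka1² + 4·Ka1·C₀))/2 = 1.81 × 10^-2 M
pH = −log(1.81 × 10^-2) = 1.74

pH = 1.74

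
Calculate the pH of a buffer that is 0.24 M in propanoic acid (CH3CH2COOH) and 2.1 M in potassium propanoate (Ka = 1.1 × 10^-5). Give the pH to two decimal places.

pH = 5.90

pKa = −log(1.1 × 10^-5) = 4.959
Using pH = pKa + log([base]/[acid]) with [base]/[acid] = 2.1/0.24:
pH = 4.959 + (+0.942) = 5.90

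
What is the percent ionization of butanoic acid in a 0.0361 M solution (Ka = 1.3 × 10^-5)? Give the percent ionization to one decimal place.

1.9%

CH3(CH2)2COOH ⇌ CH3(CH2)2COO- + H+; let x = [H+] at equilibrium.
x ≈ √(Ka·C₀) = √(1.3 × 10^-5 × 0.0361) = 6.85 × 10^-4 M
% ionization = x/C₀ × 100% = 6.85 × 10^-4/0.0361 × 100% = 1.9%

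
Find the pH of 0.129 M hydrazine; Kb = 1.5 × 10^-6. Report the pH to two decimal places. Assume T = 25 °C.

N2H4 + H2O ⇌ N2H5+ + OH-
From the ICE table, Kb = [OH-]²/(0.129 − [OH-]) = 1.5 × 10^-6.
Neglecting [OH-] in the denominator: [OH-] = √(1.5 × 10^-6 × 0.129) = 4.40 × 10^-4 M
([OH-]/C₀ = 0.34% < 5%, so the approximation holds.)
pOH = 3.36, so pH = 14.00 − pOH = 10.64

pH = 10.64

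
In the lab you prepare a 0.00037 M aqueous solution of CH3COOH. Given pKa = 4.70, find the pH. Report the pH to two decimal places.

CH3COOH ⇌ CH3COO- + H+
Ka = 10^(−4.70) = 2.00 × 10^-5
From the ICE table, Ka = [H+]²/(0.00037 − [H+]) = 2.00 × 10^-5.
The 5% rule fails; solving [H+]² + Ka·[H+] − Ka·C₀ = 0 exactly:
[H+] = (−Ka + √(Ka² + 4·Ka·C₀))/2 = 7.66 × 10^-5 M
pH = −log(7.66 × 10^-5) = 4.12

pH = 4.12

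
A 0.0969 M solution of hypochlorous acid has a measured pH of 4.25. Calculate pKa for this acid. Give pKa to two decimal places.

[H+] = 10^(-4.25) = 5.62 × 10^-5 M
At equilibrium [HA] = 0.0969 − 5.62 × 10^-5 = 9.68 × 10^-2 M
Ka = [H+][A-]/[HA] = (5.62 × 10^-5)² / 9.68 × 10^-2 = 3.26 × 10^-8
pKa = -log(3.26 × 10^-8) = 7.49

pKa = 7.49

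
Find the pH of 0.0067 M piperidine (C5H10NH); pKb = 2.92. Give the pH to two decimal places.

pH = 11.36

C5H10NH + H2O ⇌ C5H10NH2+ + OH-
Kb = 10^(−2.92) = 1.20 × 10^-3
Let x = [OH-] at equilibrium. Kb = x²/(0.0067 − x).
The 5% rule fails; solving x² + Kb·x − Kb·C₀ = 0 exactly:
x = [−0.0012 + √(0.0012² + 3.22e-05)]/2 = 2.30 × 10^-3 M
pOH = −log(2.30 × 10^-3) = 2.64; pH = 14.00 − 2.64 = 11.36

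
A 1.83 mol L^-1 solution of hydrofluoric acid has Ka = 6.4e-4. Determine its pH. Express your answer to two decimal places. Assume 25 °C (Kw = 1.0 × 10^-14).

HF ⇌ F- + H+
Ka = x²/(1.83 − x) = 6.4 × 10^-4
Neglecting x in the denominator: x = √(6.4 × 10^-4 × 1.83) = 3.42 × 10^-2 M
pH = −log[H+] = −log(3.42 × 10^-2) = 1.47

pH = 1.47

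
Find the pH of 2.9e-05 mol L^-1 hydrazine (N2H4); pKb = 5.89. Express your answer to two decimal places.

pH = 8.74

N2H4 + H2O ⇌ N2H5+ + OH-
Kb = 10^(−5.89) = 1.29 × 10^-6
From the ICE table, Kb = [OH-]²/(2.9e-05 − [OH-]) = 1.29 × 10^-6.
Here C₀/Kb ≈ 22.5, so the small-[OH-] approximation fails. Use the quadratic:
[OH-] = (−Kb + √(Kb² + 4·Kb·C₀))/2 = 5.51 × 10^-6 M
pOH = −log(5.51 × 10^-6) = 5.26; pH = 14.00 − 5.26 = 8.74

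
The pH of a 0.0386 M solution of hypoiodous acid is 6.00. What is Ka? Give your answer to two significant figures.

[H+] = 10^(-6.00) = 1.00 × 10^-6 M
At equilibrium [HA] = 0.0386 − 1.00 × 10^-6 = 3.86 × 10^-2 M
Ka = [H+][A-]/[HA] = (1.00 × 10^-6)² / 3.86 × 10^-2 = 2.6 × 10^-11

Ka = 2.6 × 10^-11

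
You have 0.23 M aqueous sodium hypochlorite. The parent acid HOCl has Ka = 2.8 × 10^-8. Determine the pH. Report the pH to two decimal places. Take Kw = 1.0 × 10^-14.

pH = 10.46

OCl- is the conjugate base of the weak acid HOCl.
Kb = Kw/Ka = 1.0×10^-14 / 2.8 × 10^-8 = 3.57 × 10^-7
Kb = x²/(0.23 − x) = 3.57 × 10^-7
Since Kb ≪ C₀, x ≈ √(Kb·C₀) = 2.87 × 10^-4 M.
pOH = −log(2.87 × 10^-4) = 3.54; pH = 14.00 − 3.54 = 10.46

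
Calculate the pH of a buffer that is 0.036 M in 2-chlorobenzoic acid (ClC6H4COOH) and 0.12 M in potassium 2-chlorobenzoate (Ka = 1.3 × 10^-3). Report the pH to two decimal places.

pH = 3.41

pKa = −log(1.3 × 10^-3) = 2.886
pH = pKa + log([A⁻]/[HA]) = 2.886 + log(0.12/0.036)
pH = 2.886 + (+0.523) = 3.41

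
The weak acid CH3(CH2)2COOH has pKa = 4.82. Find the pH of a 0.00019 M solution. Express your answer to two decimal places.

CH3(CH2)2COOH ⇌ CH3(CH2)2COO- + H+
Ka = 10^(−4.82) = 1.51 × 10^-5
Ka = [H+]²/(0.00019 − [H+]) = 1.51 × 10^-5
[H+] is not negligible relative to C₀; solve [H+]² + 1.51e-05·[H+] − 2.87e-09 = 0.
[H+] = (−Ka + √(Ka² + 4·Ka·C₀))/2 = 4.65 × 10^-5 M
pH = −log[H+] = −log(4.65 × 10^-5) = 4.33

pH = 4.33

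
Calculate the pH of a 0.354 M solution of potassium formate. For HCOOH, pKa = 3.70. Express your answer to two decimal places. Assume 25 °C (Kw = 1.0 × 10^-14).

pH = 8.62

HCOO- is the conjugate base of the weak acid HCOOH.
Ka = 10^(−3.70) = 2.00 × 10^-4
Kb = Kw/Ka = 1.0×10^-14 / 2.00 × 10^-4 = 5.00 × 10^-11
Kb = [OH-]²/(0.354 − [OH-]) = 5.00 × 10^-11
Assume [OH-] ≪ 0.354: [OH-] ≈ √(5.00 × 10^-11 × 0.354) = 4.21 × 10^-6 M
([OH-]/C₀ = 0.0012% < 5%, so the approximation holds.)
pOH = −log(4.21 × 10^-6) = 5.38; pH = 14.00 − 5.38 = 8.62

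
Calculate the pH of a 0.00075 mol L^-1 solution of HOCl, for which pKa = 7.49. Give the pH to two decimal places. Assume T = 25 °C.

pH = 5.31

HOCl ⇌ OCl- + H+
Ka = 10^(−7.49) = 3.24 × 10^-8
From the ICE table, Ka = [H+]²/(0.00075 − [H+]) = 3.24 × 10^-8.
Assume [H+] ≪ 0.00075: [H+] ≈ √(3.24 × 10^-8 × 0.00075) = 4.93 × 10^-6 M
Check: 0.66% ionized — well under 5%, approximation valid.
pH = −log[H+] = −log(4.93 × 10^-6) = 5.31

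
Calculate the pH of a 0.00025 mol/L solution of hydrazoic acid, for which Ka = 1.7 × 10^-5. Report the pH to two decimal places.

HN3 ⇌ N3- + H+
Let x = [H+] at equilibrium. Ka = x²/(0.00025 − x).
x is not negligible relative to C₀; solve x² + 1.7e-05·x − 4.25e-09 = 0.
x = [−1.7e-05 + √(1.7e-05² + 1.7e-08)]/2 = 5.72 × 10^-5 M
pH = −log[H+] = −log(5.72 × 10^-5) = 4.24

pH = 4.24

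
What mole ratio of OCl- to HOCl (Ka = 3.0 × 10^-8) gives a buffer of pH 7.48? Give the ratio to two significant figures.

pKa = -log(3.0 × 10^-8) = 7.523
pH = pKa + log(r) ⇒ log(r) = 7.48 − 7.523 = -0.043
r = [OCl-]/[HOCl] = 10^(-0.043) = 0.906

ratio = 0.91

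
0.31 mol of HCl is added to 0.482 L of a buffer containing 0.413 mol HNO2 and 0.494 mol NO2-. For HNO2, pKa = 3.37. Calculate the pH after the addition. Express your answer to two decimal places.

pH = 2.78

Added H+ converts NO2- to HNO2: HNO2 → 0.723 mol, NO2- → 0.184 mol.
Henderson–Hasselbalch with mole ratio 0.184/0.723: pH = 3.37 + (-0.594)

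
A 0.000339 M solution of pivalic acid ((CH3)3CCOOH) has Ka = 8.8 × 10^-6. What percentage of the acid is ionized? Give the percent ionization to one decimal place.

14.9%

(CH3)3CCOOH ⇌ (CH3)3CCOO- + H+; let x = [H+] at equilibrium.
Solve x² + 8.8e-06x − 2.98e-09 = 0 → x = 5.04 × 10^-5 M
% ionization = x/C₀ × 100% = 5.04 × 10^-5/0.000339 × 100% = 14.9%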